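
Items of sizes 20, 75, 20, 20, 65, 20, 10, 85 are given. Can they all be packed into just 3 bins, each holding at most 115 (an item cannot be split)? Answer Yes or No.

Yes

A valid assignment using 3 bins:
  bin 1: 85 + 20 + 10 = 115
  bin 2: 75 + 20 + 20 = 115
  bin 3: 65 + 20 = 85
Every load is within 115, so 3 bins suffice.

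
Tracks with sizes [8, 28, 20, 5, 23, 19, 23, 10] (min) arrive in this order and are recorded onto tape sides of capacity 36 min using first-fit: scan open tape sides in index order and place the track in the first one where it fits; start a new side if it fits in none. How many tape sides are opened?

  8 → side 1 (new)  [load 8/36]
  28 → side 1  [load 36/36]
  20 → side 2 (new)  [load 20/36]
  5 → side 2  [load 25/36]
  23 → side 3 (new)  [load 23/36]
  19 → side 4 (new)  [load 19/36]
  23 → side 5 (new)  [load 23/36]
  10 → side 2  [load 35/36]
5 tape sides opened.

5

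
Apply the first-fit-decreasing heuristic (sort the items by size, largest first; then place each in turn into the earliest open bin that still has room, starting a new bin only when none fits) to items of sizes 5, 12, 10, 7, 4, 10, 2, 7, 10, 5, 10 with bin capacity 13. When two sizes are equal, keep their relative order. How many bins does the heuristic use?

Sorted descending: 12, 10, 10, 10, 10, 7, 7, 5, 5, 4, 2.
  12 → bin 1 (new)  [load 12/13]
  10 → bin 2 (new)  [load 10/13]
  10 → bin 3 (new)  [load 10/13]
  10 → bin 4 (new)  [load 10/13]
  10 → bin 5 (new)  [load 10/13]
  7 → bin 6 (new)  [load 7/13]
  7 → bin 7 (new)  [load 7/13]
  5 → bin 6  [load 12/13]
  5 → bin 7  [load 12/13]
  4 → bin 8 (new)  [load 4/13]
  2 → bin 2  [load 12/13]
8 bins opened.

8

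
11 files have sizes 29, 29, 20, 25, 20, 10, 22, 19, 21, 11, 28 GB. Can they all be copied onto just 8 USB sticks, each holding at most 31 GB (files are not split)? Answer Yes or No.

No

Total = 234 GB; ⌈234/31⌉ = 8.
9 files each exceed half the capacity and cannot share a USB stick, forcing at least 9 USB sticks.
At least 9 USB sticks are required, but only 8 are allowed.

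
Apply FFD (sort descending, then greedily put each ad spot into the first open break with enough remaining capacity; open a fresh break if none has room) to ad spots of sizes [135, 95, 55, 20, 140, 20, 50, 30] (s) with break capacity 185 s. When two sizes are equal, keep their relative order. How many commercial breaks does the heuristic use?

Sorted descending: 140, 135, 95, 55, 50, 30, 20, 20.
  140 → break 1 (new)  [load 140/185]
  135 → break 2 (new)  [load 135/185]
  95 → break 3 (new)  [load 95/185]
  55 → break 3  [load 150/185]
  50 → break 2  [load 185/185]
  30 → break 1  [load 170/185]
  20 → break 3  [load 170/185]
  20 → break 4 (new)  [load 20/185]
4 commercial breaks opened.

4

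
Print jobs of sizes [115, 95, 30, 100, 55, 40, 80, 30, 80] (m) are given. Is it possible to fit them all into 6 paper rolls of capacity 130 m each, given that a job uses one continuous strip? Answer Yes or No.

A valid assignment using 6 paper rolls:
  roll 1: 115 = 115
  roll 2: 100 + 30 = 130
  roll 3: 95 + 30 = 125
  roll 4: 80 + 40 = 120
  roll 5: 80 = 80
  roll 6: 55 = 55
Every load is within 130 m, so 6 paper rolls suffice.

Yes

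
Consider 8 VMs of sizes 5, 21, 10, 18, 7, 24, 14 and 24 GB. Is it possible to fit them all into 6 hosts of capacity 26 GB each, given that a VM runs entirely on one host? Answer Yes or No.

Yes

A valid assignment using 5 hosts:
  host 1: 24 = 24
  host 2: 24 = 24
  host 3: 21 + 5 = 26
  host 4: 18 + 7 = 25
  host 5: 14 + 10 = 24
That uses only 5 ≤ 6, so 6 hosts are enough.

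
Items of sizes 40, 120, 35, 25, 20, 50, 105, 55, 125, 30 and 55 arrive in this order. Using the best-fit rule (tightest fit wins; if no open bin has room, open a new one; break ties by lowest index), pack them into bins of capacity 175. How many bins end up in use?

5

  40 → bin 1 (new)  [load 40/175]
  120 → bin 1  [load 160/175]
  35 → bin 2 (new)  [load 35/175]
  25 → bin 2  [load 60/175]
  20 → bin 2  [load 80/175]
  50 → bin 2  [load 130/175]
  105 → bin 3 (new)  [load 105/175]
  55 → bin 3  [load 160/175]
  125 → bin 4 (new)  [load 125/175]
  30 → bin 2  [load 160/175]
  55 → bin 5 (new)  [load 55/175]
5 bins opened.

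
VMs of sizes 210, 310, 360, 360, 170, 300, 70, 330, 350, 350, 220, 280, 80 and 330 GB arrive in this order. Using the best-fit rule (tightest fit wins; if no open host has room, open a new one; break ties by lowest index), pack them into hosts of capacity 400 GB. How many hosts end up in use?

11

  210 → host 1 (new)  [load 210/400]
  310 → host 2 (new)  [load 310/400]
  360 → host 3 (new)  [load 360/400]
  360 → host 4 (new)  [load 360/400]
  170 → host 1  [load 380/400]
  300 → host 5 (new)  [load 300/400]
  70 → host 2  [load 380/400]
  330 → host 6 (new)  [load 330/400]
  350 → host 7 (new)  [load 350/400]
  350 → host 8 (new)  [load 350/400]
  220 → host 9 (new)  [load 220/400]
  280 → host 10 (new)  [load 280/400]
  80 → host 5  [load 380/400]
  330 → host 11 (new)  [load 330/400]
11 hosts opened.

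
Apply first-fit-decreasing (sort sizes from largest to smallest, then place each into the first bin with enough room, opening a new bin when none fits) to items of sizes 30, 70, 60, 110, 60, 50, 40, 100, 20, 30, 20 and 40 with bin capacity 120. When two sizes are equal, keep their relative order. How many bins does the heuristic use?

6

Sorted descending: 110, 100, 70, 60, 60, 50, 40, 40, 30, 30, 20, 20.
  110 → bin 1 (new)  [load 110/120]
  100 → bin 2 (new)  [load 100/120]
  70 → bin 3 (new)  [load 70/120]
  60 → bin 4 (new)  [load 60/120]
  60 → bin 4  [load 120/120]
  50 → bin 3  [load 120/120]
  40 → bin 5 (new)  [load 40/120]
  40 → bin 5  [load 80/120]
  30 → bin 5  [load 110/120]
  30 → bin 6 (new)  [load 30/120]
  20 → bin 2  [load 120/120]
  20 → bin 6  [load 50/120]
6 bins opened.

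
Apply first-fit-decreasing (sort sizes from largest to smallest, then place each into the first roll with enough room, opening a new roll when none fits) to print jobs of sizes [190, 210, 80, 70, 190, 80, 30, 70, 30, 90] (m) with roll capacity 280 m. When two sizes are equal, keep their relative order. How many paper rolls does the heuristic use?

Sorted descending: 210, 190, 190, 90, 80, 80, 70, 70, 30, 30.
  210 → roll 1 (new)  [load 210/280]
  190 → roll 2 (new)  [load 190/280]
  190 → roll 3 (new)  [load 190/280]
  90 → roll 2  [load 280/280]
  80 → roll 3  [load 270/280]
  80 → roll 4 (new)  [load 80/280]
  70 → roll 1  [load 280/280]
  70 → roll 4  [load 150/280]
  30 → roll 4  [load 180/280]
  30 → roll 4  [load 210/280]
4 paper rolls opened.

4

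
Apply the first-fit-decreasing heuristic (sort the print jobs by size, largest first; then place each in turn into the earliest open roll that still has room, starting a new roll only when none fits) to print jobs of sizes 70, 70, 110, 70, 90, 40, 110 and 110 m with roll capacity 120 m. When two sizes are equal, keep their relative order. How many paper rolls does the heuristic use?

Sorted descending: 110, 110, 110, 90, 70, 70, 70, 40.
  110 → roll 1 (new)  [load 110/120]
  110 → roll 2 (new)  [load 110/120]
  110 → roll 3 (new)  [load 110/120]
  90 → roll 4 (new)  [load 90/120]
  70 → roll 5 (new)  [load 70/120]
  70 → roll 6 (new)  [load 70/120]
  70 → roll 7 (new)  [load 70/120]
  40 → roll 5  [load 110/120]
7 paper rolls opened.

7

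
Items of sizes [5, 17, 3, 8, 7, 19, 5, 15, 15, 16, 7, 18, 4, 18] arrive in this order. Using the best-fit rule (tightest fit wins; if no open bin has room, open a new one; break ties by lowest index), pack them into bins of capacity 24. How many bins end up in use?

  5 → bin 1 (new)  [load 5/24]
  17 → bin 1  [load 22/24]
  3 → bin 2 (new)  [load 3/24]
  8 → bin 2  [load 11/24]
  7 → bin 2  [load 18/24]
  19 → bin 3 (new)  [load 19/24]
  5 → bin 3  [load 24/24]
  15 → bin 4 (new)  [load 15/24]
  15 → bin 5 (new)  [load 15/24]
  16 → bin 6 (new)  [load 16/24]
  7 → bin 6  [load 23/24]
  18 → bin 7 (new)  [load 18/24]
  4 → bin 2  [load 22/24]
  18 → bin 8 (new)  [load 18/24]
8 bins opened.

8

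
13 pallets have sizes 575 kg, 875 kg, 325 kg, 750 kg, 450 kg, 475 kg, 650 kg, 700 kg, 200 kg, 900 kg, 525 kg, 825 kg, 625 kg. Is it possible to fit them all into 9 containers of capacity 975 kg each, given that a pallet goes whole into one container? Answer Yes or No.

No

Total = 7875 kg; ⌈7875/975⌉ = 9.
The bound of 9 does not rule out 9, but exhaustive search shows no assignment into 9 containers of capacity 975 kg exists — the minimum is 10.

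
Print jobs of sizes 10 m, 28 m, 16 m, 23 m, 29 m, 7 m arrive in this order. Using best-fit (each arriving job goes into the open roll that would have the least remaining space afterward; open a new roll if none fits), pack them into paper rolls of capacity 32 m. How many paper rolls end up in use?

  10 → roll 1 (new)  [load 10/32]
  28 → roll 2 (new)  [load 28/32]
  16 → roll 1  [load 26/32]
  23 → roll 3 (new)  [load 23/32]
  29 → roll 4 (new)  [load 29/32]
  7 → roll 3  [load 30/32]
4 paper rolls opened.

4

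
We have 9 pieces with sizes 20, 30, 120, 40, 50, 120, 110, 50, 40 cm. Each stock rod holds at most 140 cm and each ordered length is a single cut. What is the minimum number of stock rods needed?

5

Total = 120 + 120 + 110 + 50 + 50 + 40 + 40 + 30 + 20 = 580 cm.
Lower bound: ⌈580/140⌉ = 5 stock rods.
A packing using 5 stock rods:
  stock rod 1: 120 + 20 = 140
  stock rod 2: 120 = 120
  stock rod 3: 110 + 30 = 140
  stock rod 4: 50 + 50 + 40 = 140
  stock rod 5: 40 = 40
This matches the lower bound, so 5 is optimal.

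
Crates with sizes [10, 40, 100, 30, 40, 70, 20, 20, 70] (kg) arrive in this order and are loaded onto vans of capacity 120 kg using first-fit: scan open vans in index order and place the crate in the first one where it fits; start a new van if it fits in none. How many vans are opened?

  10 → van 1 (new)  [load 10/120]
  40 → van 1  [load 50/120]
  100 → van 2 (new)  [load 100/120]
  30 → van 1  [load 80/120]
  40 → van 1  [load 120/120]
  70 → van 3 (new)  [load 70/120]
  20 → van 2  [load 120/120]
  20 → van 3  [load 90/120]
  70 → van 4 (new)  [load 70/120]
4 vans opened.

4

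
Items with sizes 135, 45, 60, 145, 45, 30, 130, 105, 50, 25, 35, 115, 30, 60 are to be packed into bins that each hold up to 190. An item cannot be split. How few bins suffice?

6

Total = 145 + 135 + 130 + 115 + 105 + 60 + 60 + 50 + 45 + 45 + 35 + 30 + 30 + 25 = 1010.
Lower bound: ⌈1010/190⌉ = 6 bins.
A packing using 6 bins:
  bin 1: 145 + 45 = 190
  bin 2: 135 + 50 = 185
  bin 3: 130 + 60 = 190
  bin 4: 115 + 60 = 175
  bin 5: 105 + 45 + 35 = 185
  bin 6: 30 + 30 + 25 = 85
This matches the lower bound, so 6 is optimal.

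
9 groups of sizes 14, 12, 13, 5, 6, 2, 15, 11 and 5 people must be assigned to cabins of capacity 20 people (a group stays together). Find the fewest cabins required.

5

Total = 15 + 14 + 13 + 12 + 11 + 6 + 5 + 5 + 2 = 83 people.
Lower bound: ⌈83/20⌉ = 5 cabins.
A packing using 5 cabins:
  cabin 1: 15 + 5 = 20
  cabin 2: 14 + 6 = 20
  cabin 3: 13 + 5 + 2 = 20
  cabin 4: 12 = 12
  cabin 5: 11 = 11
This matches the lower bound, so 5 is optimal.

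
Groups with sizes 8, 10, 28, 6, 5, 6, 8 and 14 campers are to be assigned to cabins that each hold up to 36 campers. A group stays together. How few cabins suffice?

Total = 28 + 14 + 10 + 8 + 8 + 6 + 6 + 5 = 85 campers.
Lower bound: ⌈85/36⌉ = 3 cabins.
A packing using 3 cabins:
  cabin 1: 28 + 8 = 36
  cabin 2: 14 + 10 + 8 = 32
  cabin 3: 6 + 6 + 5 = 17
This matches the lower bound, so 3 is optimal.

3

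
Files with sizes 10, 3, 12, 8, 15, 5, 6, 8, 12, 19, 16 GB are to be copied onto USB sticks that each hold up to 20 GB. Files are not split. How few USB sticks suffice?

6

Total = 19 + 16 + 15 + 12 + 12 + 10 + 8 + 8 + 6 + 5 + 3 = 114 GB.
Lower bound: ⌈114/20⌉ = 6 USB sticks.
A packing using 6 USB sticks:
  USB stick 1: 19 = 19
  USB stick 2: 16 + 3 = 19
  USB stick 3: 15 + 5 = 20
  USB stick 4: 12 + 8 = 20
  USB stick 5: 12 + 8 = 20
  USB stick 6: 10 + 6 = 16
This matches the lower bound, so 6 is optimal.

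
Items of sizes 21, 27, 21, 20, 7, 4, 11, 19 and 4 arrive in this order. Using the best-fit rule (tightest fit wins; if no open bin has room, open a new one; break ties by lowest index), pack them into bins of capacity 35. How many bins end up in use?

  21 → bin 1 (new)  [load 21/35]
  27 → bin 2 (new)  [load 27/35]
  21 → bin 3 (new)  [load 21/35]
  20 → bin 4 (new)  [load 20/35]
  7 → bin 2  [load 34/35]
  4 → bin 1  [load 25/35]
  11 → bin 3  [load 32/35]
  19 → bin 5 (new)  [load 19/35]
  4 → bin 1  [load 29/35]
5 bins opened.

5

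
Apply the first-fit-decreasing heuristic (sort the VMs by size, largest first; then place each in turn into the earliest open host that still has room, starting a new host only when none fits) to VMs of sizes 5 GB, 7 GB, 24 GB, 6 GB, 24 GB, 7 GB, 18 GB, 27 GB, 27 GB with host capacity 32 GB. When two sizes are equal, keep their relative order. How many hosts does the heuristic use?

Sorted descending: 27, 27, 24, 24, 18, 7, 7, 6, 5.
  27 → host 1 (new)  [load 27/32]
  27 → host 2 (new)  [load 27/32]
  24 → host 3 (new)  [load 24/32]
  24 → host 4 (new)  [load 24/32]
  18 → host 5 (new)  [load 18/32]
  7 → host 3  [load 31/32]
  7 → host 4  [load 31/32]
  6 → host 5  [load 24/32]
  5 → host 1  [load 32/32]
5 hosts opened.

5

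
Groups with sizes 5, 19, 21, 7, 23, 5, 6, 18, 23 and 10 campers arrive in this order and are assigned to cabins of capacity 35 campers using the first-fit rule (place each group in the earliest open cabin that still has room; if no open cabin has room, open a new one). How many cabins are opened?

  5 → cabin 1 (new)  [load 5/35]
  19 → cabin 1  [load 24/35]
  21 → cabin 2 (new)  [load 21/35]
  7 → cabin 1  [load 31/35]
  23 → cabin 3 (new)  [load 23/35]
  5 → cabin 2  [load 26/35]
  6 → cabin 2  [load 32/35]
  18 → cabin 4 (new)  [load 18/35]
  23 → cabin 5 (new)  [load 23/35]
  10 → cabin 3  [load 33/35]
5 cabins opened.

5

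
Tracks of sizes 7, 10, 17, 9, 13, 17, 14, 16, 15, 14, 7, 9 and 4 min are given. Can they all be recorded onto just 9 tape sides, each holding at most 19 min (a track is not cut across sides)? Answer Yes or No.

Total = 152 min; ⌈152/19⌉ = 8.
The bound of 8 does not rule out 9, but exhaustive search shows no assignment into 9 tape sides of capacity 19 min exists — the minimum is 10.

No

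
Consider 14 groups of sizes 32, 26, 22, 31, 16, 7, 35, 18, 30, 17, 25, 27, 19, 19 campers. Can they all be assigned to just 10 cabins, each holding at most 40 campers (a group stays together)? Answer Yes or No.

A valid assignment using 10 cabins:
  cabin 1: 35 = 35
  cabin 2: 32 + 7 = 39
  cabin 3: 31 = 31
  cabin 4: 30 = 30
  cabin 5: 27 = 27
  cabin 6: 26 = 26
  cabin 7: 25 = 25
  cabin 8: 22 + 18 = 40
  cabin 9: 19 + 19 = 38
  cabin 10: 17 + 16 = 33
Every load is within 40 campers, so 10 cabins suffice.

Yes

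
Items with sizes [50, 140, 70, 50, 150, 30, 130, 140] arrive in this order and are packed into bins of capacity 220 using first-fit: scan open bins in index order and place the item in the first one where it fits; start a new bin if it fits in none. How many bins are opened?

5

  50 → bin 1 (new)  [load 50/220]
  140 → bin 1  [load 190/220]
  70 → bin 2 (new)  [load 70/220]
  50 → bin 2  [load 120/220]
  150 → bin 3 (new)  [load 150/220]
  30 → bin 1  [load 220/220]
  130 → bin 4 (new)  [load 130/220]
  140 → bin 5 (new)  [load 140/220]
5 bins opened.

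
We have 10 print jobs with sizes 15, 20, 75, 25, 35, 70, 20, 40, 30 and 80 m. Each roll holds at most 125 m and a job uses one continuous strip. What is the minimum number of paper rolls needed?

4

Total = 80 + 75 + 70 + 40 + 35 + 30 + 25 + 20 + 20 + 15 = 410 m.
Lower bound: ⌈410/125⌉ = 4 paper rolls.
A packing using 4 paper rolls:
  roll 1: 80 + 40 = 120
  roll 2: 75 + 35 + 15 = 125
  roll 3: 70 + 30 + 25 = 125
  roll 4: 20 + 20 = 40
This matches the lower bound, so 4 is optimal.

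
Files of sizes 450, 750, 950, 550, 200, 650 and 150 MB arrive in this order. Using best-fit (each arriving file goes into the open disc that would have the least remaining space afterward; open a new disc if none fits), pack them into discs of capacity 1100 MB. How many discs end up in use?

4

  450 → disc 1 (new)  [load 450/1100]
  750 → disc 2 (new)  [load 750/1100]
  950 → disc 3 (new)  [load 950/1100]
  550 → disc 1  [load 1000/1100]
  200 → disc 2  [load 950/1100]
  650 → disc 4 (new)  [load 650/1100]
  150 → disc 2  [load 1100/1100]
4 discs opened.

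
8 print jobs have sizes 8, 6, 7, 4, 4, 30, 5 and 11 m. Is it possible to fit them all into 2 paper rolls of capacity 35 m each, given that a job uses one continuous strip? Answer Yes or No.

No

Total = 75 m; ⌈75/35⌉ = 3.
At least 3 paper rolls are required, but only 2 are allowed.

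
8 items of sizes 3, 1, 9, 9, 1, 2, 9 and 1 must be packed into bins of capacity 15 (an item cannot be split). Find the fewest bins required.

3

Total = 9 + 9 + 9 + 3 + 2 + 1 + 1 + 1 = 35.
Lower bound: ⌈35/15⌉ = 3 bins.
A packing using 3 bins:
  bin 1: 9 + 3 + 2 + 1 = 15
  bin 2: 9 + 1 + 1 = 11
  bin 3: 9 = 9
This matches the lower bound, so 3 is optimal.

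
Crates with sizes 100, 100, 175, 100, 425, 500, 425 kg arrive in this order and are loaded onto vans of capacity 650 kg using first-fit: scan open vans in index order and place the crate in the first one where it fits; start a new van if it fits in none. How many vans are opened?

  100 → van 1 (new)  [load 100/650]
  100 → van 1  [load 200/650]
  175 → van 1  [load 375/650]
  100 → van 1  [load 475/650]
  425 → van 2 (new)  [load 425/650]
  500 → van 3 (new)  [load 500/650]
  425 → van 4 (new)  [load 425/650]
4 vans opened.

4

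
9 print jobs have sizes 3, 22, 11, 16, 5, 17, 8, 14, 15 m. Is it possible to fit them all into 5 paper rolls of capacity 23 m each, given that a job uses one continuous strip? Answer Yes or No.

Total = 111 m; ⌈111/23⌉ = 5.
The bound of 5 does not rule out 5, but exhaustive search shows no assignment into 5 paper rolls of capacity 23 m exists — the minimum is 6.

No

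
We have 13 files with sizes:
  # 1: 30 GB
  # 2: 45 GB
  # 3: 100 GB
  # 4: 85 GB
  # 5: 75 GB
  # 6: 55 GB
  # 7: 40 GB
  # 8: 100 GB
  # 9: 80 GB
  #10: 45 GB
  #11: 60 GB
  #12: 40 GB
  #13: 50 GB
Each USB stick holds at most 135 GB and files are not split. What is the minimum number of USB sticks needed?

Total = 100 + 100 + 85 + 80 + 75 + 60 + 55 + 50 + 45 + 45 + 40 + 40 + 30 = 805 GB.
Lower bound: ⌈805/135⌉ = 6 USB sticks.
A packing using 7 USB sticks:
  USB stick 1: 100 + 30 = 130
  USB stick 2: 100 = 100
  USB stick 3: 85 + 50 = 135
  USB stick 4: 80 + 55 = 135
  USB stick 5: 75 + 60 = 135
  USB stick 6: 45 + 45 + 40 = 130
  USB stick 7: 40 = 40
No arrangement into 6 USB sticks stays within capacity, so 7 is optimal.

7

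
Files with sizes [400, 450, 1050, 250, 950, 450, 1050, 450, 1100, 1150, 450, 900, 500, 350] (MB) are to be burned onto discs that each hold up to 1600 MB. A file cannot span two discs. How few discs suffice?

Total = 1150 + 1100 + 1050 + 1050 + 950 + 900 + 500 + 450 + 450 + 450 + 450 + 400 + 350 + 250 = 9500 MB.
Lower bound: ⌈9500/1600⌉ = 6 discs.
A packing using 7 discs:
  disc 1: 1150 + 450 = 1600
  disc 2: 1100 + 500 = 1600
  disc 3: 1050 + 450 = 1500
  disc 4: 1050 + 450 = 1500
  disc 5: 950 + 450 = 1400
  disc 6: 900 + 400 + 250 = 1550
  disc 7: 350 = 350
No arrangement into 6 discs stays within capacity, so 7 is optimal.

7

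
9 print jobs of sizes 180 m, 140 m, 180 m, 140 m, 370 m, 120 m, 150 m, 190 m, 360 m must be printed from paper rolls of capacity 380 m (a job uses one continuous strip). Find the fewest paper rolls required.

6

Total = 370 + 360 + 190 + 180 + 180 + 150 + 140 + 140 + 120 = 1830 m.
Lower bound: ⌈1830/380⌉ = 5 paper rolls.
A packing using 6 paper rolls:
  roll 1: 370 = 370
  roll 2: 360 = 360
  roll 3: 190 + 180 = 370
  roll 4: 180 + 150 = 330
  roll 5: 140 + 140 = 280
  roll 6: 120 = 120
No arrangement into 5 paper rolls stays within capacity, so 6 is optimal.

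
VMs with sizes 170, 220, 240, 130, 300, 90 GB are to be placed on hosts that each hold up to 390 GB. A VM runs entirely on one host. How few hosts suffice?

3

Total = 300 + 240 + 220 + 170 + 130 + 90 = 1150 GB.
Lower bound: ⌈1150/390⌉ = 3 hosts.
A packing using 3 hosts:
  host 1: 300 + 90 = 390
  host 2: 240 + 130 = 370
  host 3: 220 + 170 = 390
This matches the lower bound, so 3 is optimal.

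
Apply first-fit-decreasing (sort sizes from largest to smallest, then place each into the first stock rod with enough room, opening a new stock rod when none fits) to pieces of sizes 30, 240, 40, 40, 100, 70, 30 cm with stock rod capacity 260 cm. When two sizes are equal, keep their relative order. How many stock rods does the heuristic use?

Sorted descending: 240, 100, 70, 40, 40, 30, 30.
  240 → stock rod 1 (new)  [load 240/260]
  100 → stock rod 2 (new)  [load 100/260]
  70 → stock rod 2  [load 170/260]
  40 → stock rod 2  [load 210/260]
  40 → stock rod 2  [load 250/260]
  30 → stock rod 3 (new)  [load 30/260]
  30 → stock rod 3  [load 60/260]
3 stock rods opened.

3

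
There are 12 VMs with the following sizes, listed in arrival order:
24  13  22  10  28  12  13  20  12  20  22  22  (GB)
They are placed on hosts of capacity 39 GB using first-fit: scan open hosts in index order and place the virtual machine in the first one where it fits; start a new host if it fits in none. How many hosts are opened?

  24 → host 1 (new)  [load 24/39]
  13 → host 1  [load 37/39]
  22 → host 2 (new)  [load 22/39]
  10 → host 2  [load 32/39]
  28 → host 3 (new)  [load 28/39]
  12 → host 4 (new)  [load 12/39]
  13 → host 4  [load 25/39]
  20 → host 5 (new)  [load 20/39]
  12 → host 4  [load 37/39]
  20 → host 6 (new)  [load 20/39]
  22 → host 7 (new)  [load 22/39]
  22 → host 8 (new)  [load 22/39]
8 hosts opened.

8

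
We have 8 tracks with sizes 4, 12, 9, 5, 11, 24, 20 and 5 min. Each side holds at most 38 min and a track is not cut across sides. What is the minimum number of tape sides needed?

Total = 24 + 20 + 12 + 11 + 9 + 5 + 5 + 4 = 90 min.
Lower bound: ⌈90/38⌉ = 3 tape sides.
A packing using 3 tape sides:
  side 1: 24 + 12 = 36
  side 2: 20 + 11 + 5 = 36
  side 3: 9 + 5 + 4 = 18
This matches the lower bound, so 3 is optimal.

3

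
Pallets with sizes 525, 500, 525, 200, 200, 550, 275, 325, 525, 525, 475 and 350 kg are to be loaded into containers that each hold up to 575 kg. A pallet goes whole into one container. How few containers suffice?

10

Total = 550 + 525 + 525 + 525 + 525 + 500 + 475 + 350 + 325 + 275 + 200 + 200 = 4975 kg.
Lower bound: ⌈4975/575⌉ = 9 containers.
A packing using 10 containers:
  container 1: 550 = 550
  container 2: 525 = 525
  container 3: 525 = 525
  container 4: 525 = 525
  container 5: 525 = 525
  container 6: 500 = 500
  container 7: 475 = 475
  container 8: 350 + 200 = 550
  container 9: 325 + 200 = 525
  container 10: 275 = 275
No arrangement into 9 containers stays within capacity, so 10 is optimal.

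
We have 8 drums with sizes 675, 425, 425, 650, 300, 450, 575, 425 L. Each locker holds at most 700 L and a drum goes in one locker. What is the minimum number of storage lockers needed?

8

Total = 675 + 650 + 575 + 450 + 425 + 425 + 425 + 300 = 3925 L.
Lower bound: ⌈3925/700⌉ = 6 storage lockers.
Also, 7 drums each exceed 350 L, and no two of those can share a locker, so at least 7 storage lockers are needed.
A packing using 8 storage lockers:
  locker 1: 675 = 675
  locker 2: 650 = 650
  locker 3: 575 = 575
  locker 4: 450 = 450
  locker 5: 425 = 425
  locker 6: 425 = 425
  locker 7: 425 = 425
  locker 8: 300 = 300
No arrangement into 7 storage lockers stays within capacity, so 8 is optimal.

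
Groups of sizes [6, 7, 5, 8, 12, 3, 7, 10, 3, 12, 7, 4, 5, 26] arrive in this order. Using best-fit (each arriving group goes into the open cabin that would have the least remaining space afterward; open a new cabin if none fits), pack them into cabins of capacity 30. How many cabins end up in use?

  6 → cabin 1 (new)  [load 6/30]
  7 → cabin 1  [load 13/30]
  5 → cabin 1  [load 18/30]
  8 → cabin 1  [load 26/30]
  12 → cabin 2 (new)  [load 12/30]
  3 → cabin 1  [load 29/30]
  7 → cabin 2  [load 19/30]
  10 → cabin 2  [load 29/30]
  3 → cabin 3 (new)  [load 3/30]
  12 → cabin 3  [load 15/30]
  7 → cabin 3  [load 22/30]
  4 → cabin 3  [load 26/30]
  5 → cabin 4 (new)  [load 5/30]
  26 → cabin 5 (new)  [load 26/30]
5 cabins opened.

5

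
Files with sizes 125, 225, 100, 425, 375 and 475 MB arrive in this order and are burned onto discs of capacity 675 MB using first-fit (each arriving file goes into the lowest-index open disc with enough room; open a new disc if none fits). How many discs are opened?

  125 → disc 1 (new)  [load 125/675]
  225 → disc 1  [load 350/675]
  100 → disc 1  [load 450/675]
  425 → disc 2 (new)  [load 425/675]
  375 → disc 3 (new)  [load 375/675]
  475 → disc 4 (new)  [load 475/675]
4 discs opened.

4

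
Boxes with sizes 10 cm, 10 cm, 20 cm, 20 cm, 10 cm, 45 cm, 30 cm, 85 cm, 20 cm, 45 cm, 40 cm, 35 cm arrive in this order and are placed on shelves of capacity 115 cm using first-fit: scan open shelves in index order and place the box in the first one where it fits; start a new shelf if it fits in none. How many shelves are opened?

  10 → shelf 1 (new)  [load 10/115]
  10 → shelf 1  [load 20/115]
  20 → shelf 1  [load 40/115]
  20 → shelf 1  [load 60/115]
  10 → shelf 1  [load 70/115]
  45 → shelf 1  [load 115/115]
  30 → shelf 2 (new)  [load 30/115]
  85 → shelf 2  [load 115/115]
  20 → shelf 3 (new)  [load 20/115]
  45 → shelf 3  [load 65/115]
  40 → shelf 3  [load 105/115]
  35 → shelf 4 (new)  [load 35/115]
4 shelves opened.

4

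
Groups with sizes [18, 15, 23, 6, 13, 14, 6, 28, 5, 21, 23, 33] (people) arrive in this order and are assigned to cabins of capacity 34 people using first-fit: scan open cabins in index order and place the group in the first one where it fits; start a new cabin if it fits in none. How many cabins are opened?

7

  18 → cabin 1 (new)  [load 18/34]
  15 → cabin 1  [load 33/34]
  23 → cabin 2 (new)  [load 23/34]
  6 → cabin 2  [load 29/34]
  13 → cabin 3 (new)  [load 13/34]
  14 → cabin 3  [load 27/34]
  6 → cabin 3  [load 33/34]
  28 → cabin 4 (new)  [load 28/34]
  5 → cabin 2  [load 34/34]
  21 → cabin 5 (new)  [load 21/34]
  23 → cabin 6 (new)  [load 23/34]
  33 → cabin 7 (new)  [load 33/34]
7 cabins opened.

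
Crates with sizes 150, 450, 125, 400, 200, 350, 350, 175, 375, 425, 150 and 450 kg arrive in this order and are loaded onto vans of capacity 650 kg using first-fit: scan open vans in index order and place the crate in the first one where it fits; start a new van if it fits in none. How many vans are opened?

7

  150 → van 1 (new)  [load 150/650]
  450 → van 1  [load 600/650]
  125 → van 2 (new)  [load 125/650]
  400 → van 2  [load 525/650]
  200 → van 3 (new)  [load 200/650]
  350 → van 3  [load 550/650]
  350 → van 4 (new)  [load 350/650]
  175 → van 4  [load 525/650]
  375 → van 5 (new)  [load 375/650]
  425 → van 6 (new)  [load 425/650]
  150 → van 5  [load 525/650]
  450 → van 7 (new)  [load 450/650]
7 vans opened.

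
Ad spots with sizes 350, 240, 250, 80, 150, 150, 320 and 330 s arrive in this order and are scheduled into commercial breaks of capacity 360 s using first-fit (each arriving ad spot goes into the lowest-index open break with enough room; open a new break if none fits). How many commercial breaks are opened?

6

  350 → break 1 (new)  [load 350/360]
  240 → break 2 (new)  [load 240/360]
  250 → break 3 (new)  [load 250/360]
  80 → break 2  [load 320/360]
  150 → break 4 (new)  [load 150/360]
  150 → break 4  [load 300/360]
  320 → break 5 (new)  [load 320/360]
  330 → break 6 (new)  [load 330/360]
6 commercial breaks opened.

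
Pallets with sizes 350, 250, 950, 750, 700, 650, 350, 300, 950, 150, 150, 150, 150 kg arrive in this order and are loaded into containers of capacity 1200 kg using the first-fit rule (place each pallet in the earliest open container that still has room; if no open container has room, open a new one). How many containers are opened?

6

  350 → container 1 (new)  [load 350/1200]
  250 → container 1  [load 600/1200]
  950 → container 2 (new)  [load 950/1200]
  750 → container 3 (new)  [load 750/1200]
  700 → container 4 (new)  [load 700/1200]
  650 → container 5 (new)  [load 650/1200]
  350 → container 1  [load 950/1200]
  300 → container 3  [load 1050/1200]
  950 → container 6 (new)  [load 950/1200]
  150 → container 1  [load 1100/1200]
  150 → container 2  [load 1100/1200]
  150 → container 3  [load 1200/1200]
  150 → container 4  [load 850/1200]
6 containers opened.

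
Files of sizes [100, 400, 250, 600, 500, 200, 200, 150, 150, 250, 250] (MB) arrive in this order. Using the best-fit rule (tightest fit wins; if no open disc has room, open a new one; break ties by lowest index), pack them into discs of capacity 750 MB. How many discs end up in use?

5

  100 → disc 1 (new)  [load 100/750]
  400 → disc 1  [load 500/750]
  250 → disc 1  [load 750/750]
  600 → disc 2 (new)  [load 600/750]
  500 → disc 3 (new)  [load 500/750]
  200 → disc 3  [load 700/750]
  200 → disc 4 (new)  [load 200/750]
  150 → disc 2  [load 750/750]
  150 → disc 4  [load 350/750]
  250 → disc 4  [load 600/750]
  250 → disc 5 (new)  [load 250/750]
5 discs opened.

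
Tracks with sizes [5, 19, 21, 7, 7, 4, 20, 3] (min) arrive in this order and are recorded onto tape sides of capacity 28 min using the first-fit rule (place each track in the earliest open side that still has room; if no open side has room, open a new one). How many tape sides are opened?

4

  5 → side 1 (new)  [load 5/28]
  19 → side 1  [load 24/28]
  21 → side 2 (new)  [load 21/28]
  7 → side 2  [load 28/28]
  7 → side 3 (new)  [load 7/28]
  4 → side 1  [load 28/28]
  20 → side 3  [load 27/28]
  3 → side 4 (new)  [load 3/28]
4 tape sides opened.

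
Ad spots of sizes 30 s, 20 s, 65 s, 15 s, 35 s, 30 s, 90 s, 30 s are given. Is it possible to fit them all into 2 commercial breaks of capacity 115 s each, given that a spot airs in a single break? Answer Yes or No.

No

Total = 315 s; ⌈315/115⌉ = 3.
At least 3 commercial breaks are required, but only 2 are allowed.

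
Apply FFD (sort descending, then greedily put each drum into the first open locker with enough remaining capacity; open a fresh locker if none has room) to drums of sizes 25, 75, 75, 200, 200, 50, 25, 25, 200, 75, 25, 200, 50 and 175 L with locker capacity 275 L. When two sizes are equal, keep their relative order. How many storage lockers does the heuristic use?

Sorted descending: 200, 200, 200, 200, 175, 75, 75, 75, 50, 50, 25, 25, 25, 25.
  200 → locker 1 (new)  [load 200/275]
  200 → locker 2 (new)  [load 200/275]
  200 → locker 3 (new)  [load 200/275]
  200 → locker 4 (new)  [load 200/275]
  175 → locker 5 (new)  [load 175/275]
  75 → locker 1  [load 275/275]
  75 → locker 2  [load 275/275]
  75 → locker 3  [load 275/275]
  50 → locker 4  [load 250/275]
  50 → locker 5  [load 225/275]
  25 → locker 4  [load 275/275]
  25 → locker 5  [load 250/275]
  25 → locker 5  [load 275/275]
  25 → locker 6 (new)  [load 25/275]
6 storage lockers opened.

6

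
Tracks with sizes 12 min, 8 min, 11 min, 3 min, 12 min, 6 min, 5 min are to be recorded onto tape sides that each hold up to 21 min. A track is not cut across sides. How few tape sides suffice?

Total = 12 + 12 + 11 + 8 + 6 + 5 + 3 = 57 min.
Lower bound: ⌈57/21⌉ = 3 tape sides.
A packing using 3 tape sides:
  side 1: 12 + 8 = 20
  side 2: 12 + 6 + 3 = 21
  side 3: 11 + 5 = 16
This matches the lower bound, so 3 is optimal.

3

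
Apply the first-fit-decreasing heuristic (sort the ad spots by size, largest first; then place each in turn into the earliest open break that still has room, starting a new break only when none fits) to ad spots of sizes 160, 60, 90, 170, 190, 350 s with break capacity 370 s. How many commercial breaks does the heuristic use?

3

Sorted descending: 350, 190, 170, 160, 90, 60.
  350 → break 1 (new)  [load 350/370]
  190 → break 2 (new)  [load 190/370]
  170 → break 2  [load 360/370]
  160 → break 3 (new)  [load 160/370]
  90 → break 3  [load 250/370]
  60 → break 3  [load 310/370]
3 commercial breaks opened.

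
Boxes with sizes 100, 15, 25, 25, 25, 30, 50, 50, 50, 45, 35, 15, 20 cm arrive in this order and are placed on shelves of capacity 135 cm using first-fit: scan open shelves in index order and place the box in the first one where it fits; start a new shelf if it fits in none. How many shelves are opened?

4

  100 → shelf 1 (new)  [load 100/135]
  15 → shelf 1  [load 115/135]
  25 → shelf 2 (new)  [load 25/135]
  25 → shelf 2  [load 50/135]
  25 → shelf 2  [load 75/135]
  30 → shelf 2  [load 105/135]
  50 → shelf 3 (new)  [load 50/135]
  50 → shelf 3  [load 100/135]
  50 → shelf 4 (new)  [load 50/135]
  45 → shelf 4  [load 95/135]
  35 → shelf 3  [load 135/135]
  15 → shelf 1  [load 130/135]
  20 → shelf 2  [load 125/135]
4 shelves opened.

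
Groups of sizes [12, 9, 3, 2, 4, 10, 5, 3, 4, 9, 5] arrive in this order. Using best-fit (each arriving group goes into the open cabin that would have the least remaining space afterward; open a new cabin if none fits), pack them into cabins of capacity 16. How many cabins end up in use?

5

  12 → cabin 1 (new)  [load 12/16]
  9 → cabin 2 (new)  [load 9/16]
  3 → cabin 1  [load 15/16]
  2 → cabin 2  [load 11/16]
  4 → cabin 2  [load 15/16]
  10 → cabin 3 (new)  [load 10/16]
  5 → cabin 3  [load 15/16]
  3 → cabin 4 (new)  [load 3/16]
  4 → cabin 4  [load 7/16]
  9 → cabin 4  [load 16/16]
  5 → cabin 5 (new)  [load 5/16]
5 cabins opened.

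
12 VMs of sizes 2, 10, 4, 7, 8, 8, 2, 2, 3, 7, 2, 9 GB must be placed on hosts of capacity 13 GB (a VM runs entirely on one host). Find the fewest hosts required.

6

Total = 10 + 9 + 8 + 8 + 7 + 7 + 4 + 3 + 2 + 2 + 2 + 2 = 64 GB.
Lower bound: ⌈64/13⌉ = 5 hosts.
Also, 6 VMs each exceed 13/2 GB, and no two of those can share a host, so at least 6 hosts are needed.
A packing using 6 hosts:
  host 1: 10 + 3 = 13
  host 2: 9 + 4 = 13
  host 3: 8 + 2 + 2 = 12
  host 4: 8 + 2 + 2 = 12
  host 5: 7 = 7
  host 6: 7 = 7
This matches the lower bound, so 6 is optimal.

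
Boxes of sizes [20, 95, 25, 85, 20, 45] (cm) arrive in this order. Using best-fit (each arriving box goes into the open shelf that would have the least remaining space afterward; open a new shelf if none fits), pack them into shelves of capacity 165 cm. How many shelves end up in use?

2

  20 → shelf 1 (new)  [load 20/165]
  95 → shelf 1  [load 115/165]
  25 → shelf 1  [load 140/165]
  85 → shelf 2 (new)  [load 85/165]
  20 → shelf 1  [load 160/165]
  45 → shelf 2  [load 130/165]
2 shelves opened.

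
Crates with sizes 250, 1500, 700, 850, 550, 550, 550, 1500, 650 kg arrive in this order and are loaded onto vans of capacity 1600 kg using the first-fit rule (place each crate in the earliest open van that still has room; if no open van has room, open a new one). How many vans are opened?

  250 → van 1 (new)  [load 250/1600]
  1500 → van 2 (new)  [load 1500/1600]
  700 → van 1  [load 950/1600]
  850 → van 3 (new)  [load 850/1600]
  550 → van 1  [load 1500/1600]
  550 → van 3  [load 1400/1600]
  550 → van 4 (new)  [load 550/1600]
  1500 → van 5 (new)  [load 1500/1600]
  650 → van 4  [load 1200/1600]
5 vans opened.

5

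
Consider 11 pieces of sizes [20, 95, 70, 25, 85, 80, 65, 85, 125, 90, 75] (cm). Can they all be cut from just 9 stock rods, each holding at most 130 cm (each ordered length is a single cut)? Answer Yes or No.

Yes

A valid assignment using 9 stock rods:
  stock rod 1: 125 = 125
  stock rod 2: 95 + 25 = 120
  stock rod 3: 90 + 20 = 110
  stock rod 4: 85 = 85
  stock rod 5: 85 = 85
  stock rod 6: 80 = 80
  stock rod 7: 75 = 75
  stock rod 8: 70 = 70
  stock rod 9: 65 = 65
Every load is within 130 cm, so 9 stock rods suffice.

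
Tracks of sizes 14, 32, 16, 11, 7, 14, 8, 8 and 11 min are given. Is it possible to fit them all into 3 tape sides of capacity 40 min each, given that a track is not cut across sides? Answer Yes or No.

Total = 121 min; ⌈121/40⌉ = 4.
At least 4 tape sides are required, but only 3 are allowed.

No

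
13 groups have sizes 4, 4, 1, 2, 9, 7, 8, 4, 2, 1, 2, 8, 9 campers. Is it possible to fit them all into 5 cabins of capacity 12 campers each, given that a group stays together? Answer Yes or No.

Total = 61 campers; ⌈61/12⌉ = 6.
At least 6 cabins are required, but only 5 are allowed.

No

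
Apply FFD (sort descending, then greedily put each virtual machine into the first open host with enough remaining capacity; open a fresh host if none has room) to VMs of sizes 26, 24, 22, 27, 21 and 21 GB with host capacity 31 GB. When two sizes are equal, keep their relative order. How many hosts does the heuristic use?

6

Sorted descending: 27, 26, 24, 22, 21, 21.
  27 → host 1 (new)  [load 27/31]
  26 → host 2 (new)  [load 26/31]
  24 → host 3 (new)  [load 24/31]
  22 → host 4 (new)  [load 22/31]
  21 → host 5 (new)  [load 21/31]
  21 → host 6 (new)  [load 21/31]
6 hosts opened.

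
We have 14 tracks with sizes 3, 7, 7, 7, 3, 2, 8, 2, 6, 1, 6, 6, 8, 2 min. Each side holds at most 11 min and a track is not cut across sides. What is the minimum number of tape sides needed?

Total = 8 + 8 + 7 + 7 + 7 + 6 + 6 + 6 + 3 + 3 + 2 + 2 + 2 + 1 = 68 min.
Lower bound: ⌈68/11⌉ = 7 tape sides.
Also, 8 tracks each exceed 11/2 min, and no two of those can share a side, so at least 8 tape sides are needed.
A packing using 8 tape sides:
  side 1: 8 + 3 = 11
  side 2: 8 + 3 = 11
  side 3: 7 + 2 + 2 = 11
  side 4: 7 + 2 + 1 = 10
  side 5: 7 = 7
  side 6: 6 = 6
  side 7: 6 = 6
  side 8: 6 = 6
This matches the lower bound, so 8 is optimal.

8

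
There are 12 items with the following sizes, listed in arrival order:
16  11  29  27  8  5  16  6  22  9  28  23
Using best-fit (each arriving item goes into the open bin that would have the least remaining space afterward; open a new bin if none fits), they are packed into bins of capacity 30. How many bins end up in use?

8

  16 → bin 1 (new)  [load 16/30]
  11 → bin 1  [load 27/30]
  29 → bin 2 (new)  [load 29/30]
  27 → bin 3 (new)  [load 27/30]
  8 → bin 4 (new)  [load 8/30]
  5 → bin 4  [load 13/30]
  16 → bin 4  [load 29/30]
  6 → bin 5 (new)  [load 6/30]
  22 → bin 5  [load 28/30]
  9 → bin 6 (new)  [load 9/30]
  28 → bin 7 (new)  [load 28/30]
  23 → bin 8 (new)  [load 23/30]
8 bins opened.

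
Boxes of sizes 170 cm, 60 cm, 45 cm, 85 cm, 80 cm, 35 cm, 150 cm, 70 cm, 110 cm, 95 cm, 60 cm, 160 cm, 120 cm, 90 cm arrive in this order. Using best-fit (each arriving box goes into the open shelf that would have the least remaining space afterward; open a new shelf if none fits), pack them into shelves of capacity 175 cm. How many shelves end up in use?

  170 → shelf 1 (new)  [load 170/175]
  60 → shelf 2 (new)  [load 60/175]
  45 → shelf 2  [load 105/175]
  85 → shelf 3 (new)  [load 85/175]
  80 → shelf 3  [load 165/175]
  35 → shelf 2  [load 140/175]
  150 → shelf 4 (new)  [load 150/175]
  70 → shelf 5 (new)  [load 70/175]
  110 → shelf 6 (new)  [load 110/175]
  95 → shelf 5  [load 165/175]
  60 → shelf 6  [load 170/175]
  160 → shelf 7 (new)  [load 160/175]
  120 → shelf 8 (new)  [load 120/175]
  90 → shelf 9 (new)  [load 90/175]
9 shelves opened.

9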